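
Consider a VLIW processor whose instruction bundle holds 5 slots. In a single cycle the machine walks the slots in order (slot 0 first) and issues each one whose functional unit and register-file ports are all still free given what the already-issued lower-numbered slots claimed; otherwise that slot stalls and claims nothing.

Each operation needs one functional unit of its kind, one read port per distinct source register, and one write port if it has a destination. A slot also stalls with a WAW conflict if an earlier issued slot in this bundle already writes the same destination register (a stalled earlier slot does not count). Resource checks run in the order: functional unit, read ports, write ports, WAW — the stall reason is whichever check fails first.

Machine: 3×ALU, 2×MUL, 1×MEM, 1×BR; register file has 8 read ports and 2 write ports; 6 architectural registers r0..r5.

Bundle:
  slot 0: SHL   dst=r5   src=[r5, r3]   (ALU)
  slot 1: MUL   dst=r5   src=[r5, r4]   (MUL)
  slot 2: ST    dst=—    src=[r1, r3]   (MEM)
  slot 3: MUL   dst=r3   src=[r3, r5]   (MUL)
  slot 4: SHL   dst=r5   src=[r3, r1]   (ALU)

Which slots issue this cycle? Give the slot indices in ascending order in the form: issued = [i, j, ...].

issued = [0, 2, 3]

slot 0 (ALU): ISSUE — free A2,Mu2,Ld1,B1 rp6 wp1
slot 1 (MUL): stall WAW — free A2,Mu2,Ld1,B1 rp6 wp1
slot 2 (MEM): ISSUE — free A2,Mu2,Ld0,B1 rp4 wp1
slot 3 (MUL): ISSUE — free A2,Mu1,Ld0,B1 rp2 wp0
slot 4 (ALU): stall WR_PORT — free A2,Mu1,Ld0,B1 rp2 wp0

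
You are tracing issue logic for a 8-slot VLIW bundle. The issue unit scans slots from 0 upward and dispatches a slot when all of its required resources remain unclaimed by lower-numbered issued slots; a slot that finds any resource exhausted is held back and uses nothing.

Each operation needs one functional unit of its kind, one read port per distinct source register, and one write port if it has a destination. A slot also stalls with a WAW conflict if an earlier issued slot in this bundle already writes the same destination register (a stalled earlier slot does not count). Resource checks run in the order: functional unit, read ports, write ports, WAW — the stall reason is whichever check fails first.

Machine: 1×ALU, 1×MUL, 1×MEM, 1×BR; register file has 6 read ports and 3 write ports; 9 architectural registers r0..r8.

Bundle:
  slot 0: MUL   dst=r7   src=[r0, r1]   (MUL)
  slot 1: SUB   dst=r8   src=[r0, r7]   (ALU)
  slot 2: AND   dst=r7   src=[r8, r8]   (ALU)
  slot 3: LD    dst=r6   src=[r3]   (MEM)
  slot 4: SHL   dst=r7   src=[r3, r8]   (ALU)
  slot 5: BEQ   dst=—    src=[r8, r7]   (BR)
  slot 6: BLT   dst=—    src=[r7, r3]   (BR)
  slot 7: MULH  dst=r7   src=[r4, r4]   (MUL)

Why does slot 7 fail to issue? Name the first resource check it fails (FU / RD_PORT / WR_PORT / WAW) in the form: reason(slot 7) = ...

reason(slot 7) = FU

[0] MUL needs rd=2 wr=1: ok; after: ALU=1 MUL=0 MEM=1 BR=1, R=4, W=2
[1] ALU needs rd=2 wr=1: ok; after: ALU=0 MUL=0 MEM=1 BR=1, R=2, W=1
[2] ALU needs rd=1 wr=1: FU; after: ALU=0 MUL=0 MEM=1 BR=1, R=2, W=1
[3] MEM needs rd=1 wr=1: ok; after: ALU=0 MUL=0 MEM=0 BR=1, R=1, W=0
[4] ALU needs rd=2 wr=1: FU; after: ALU=0 MUL=0 MEM=0 BR=1, R=1, W=0
[5] BR needs rd=2 wr=0: RD_PORT; after: ALU=0 MUL=0 MEM=0 BR=1, R=1, W=0
[6] BR needs rd=2 wr=0: RD_PORT; after: ALU=0 MUL=0 MEM=0 BR=1, R=1, W=0
[7] MUL needs rd=1 wr=1: FU; after: ALU=0 MUL=0 MEM=0 BR=1, R=1, W=0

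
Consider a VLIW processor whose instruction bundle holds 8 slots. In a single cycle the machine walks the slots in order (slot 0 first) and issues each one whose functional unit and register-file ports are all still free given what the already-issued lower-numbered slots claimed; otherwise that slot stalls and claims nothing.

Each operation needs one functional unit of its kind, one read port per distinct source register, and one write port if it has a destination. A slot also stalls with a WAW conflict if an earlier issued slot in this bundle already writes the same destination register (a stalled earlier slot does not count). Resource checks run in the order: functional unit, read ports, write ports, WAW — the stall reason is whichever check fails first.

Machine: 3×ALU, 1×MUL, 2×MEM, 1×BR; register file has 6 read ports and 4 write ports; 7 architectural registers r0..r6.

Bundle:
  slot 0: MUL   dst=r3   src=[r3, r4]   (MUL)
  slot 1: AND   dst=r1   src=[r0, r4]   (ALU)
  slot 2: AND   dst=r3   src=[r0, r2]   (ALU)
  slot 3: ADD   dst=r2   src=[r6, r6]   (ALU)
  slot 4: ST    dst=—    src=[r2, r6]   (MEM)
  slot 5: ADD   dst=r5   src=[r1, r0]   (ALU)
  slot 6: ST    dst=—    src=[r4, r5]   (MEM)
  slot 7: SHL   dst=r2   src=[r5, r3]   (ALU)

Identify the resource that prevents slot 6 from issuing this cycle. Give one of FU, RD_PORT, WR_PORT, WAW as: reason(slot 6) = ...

reason(slot 6) = RD_PORT

slot 0 (MUL): ISSUE — free A3,Mu0,Ld2,B1 rp4 wp3
slot 1 (ALU): ISSUE — free A2,Mu0,Ld2,B1 rp2 wp2
slot 2 (ALU): stall WAW — free A2,Mu0,Ld2,B1 rp2 wp2
slot 3 (ALU): ISSUE — free A1,Mu0,Ld2,B1 rp1 wp1
slot 4 (MEM): stall RD_PORT — free A1,Mu0,Ld2,B1 rp1 wp1
slot 5 (ALU): stall RD_PORT — free A1,Mu0,Ld2,B1 rp1 wp1
slot 6 (MEM): stall RD_PORT — free A1,Mu0,Ld2,B1 rp1 wp1
slot 7 (ALU): stall RD_PORT — free A1,Mu0,Ld2,B1 rp1 wp1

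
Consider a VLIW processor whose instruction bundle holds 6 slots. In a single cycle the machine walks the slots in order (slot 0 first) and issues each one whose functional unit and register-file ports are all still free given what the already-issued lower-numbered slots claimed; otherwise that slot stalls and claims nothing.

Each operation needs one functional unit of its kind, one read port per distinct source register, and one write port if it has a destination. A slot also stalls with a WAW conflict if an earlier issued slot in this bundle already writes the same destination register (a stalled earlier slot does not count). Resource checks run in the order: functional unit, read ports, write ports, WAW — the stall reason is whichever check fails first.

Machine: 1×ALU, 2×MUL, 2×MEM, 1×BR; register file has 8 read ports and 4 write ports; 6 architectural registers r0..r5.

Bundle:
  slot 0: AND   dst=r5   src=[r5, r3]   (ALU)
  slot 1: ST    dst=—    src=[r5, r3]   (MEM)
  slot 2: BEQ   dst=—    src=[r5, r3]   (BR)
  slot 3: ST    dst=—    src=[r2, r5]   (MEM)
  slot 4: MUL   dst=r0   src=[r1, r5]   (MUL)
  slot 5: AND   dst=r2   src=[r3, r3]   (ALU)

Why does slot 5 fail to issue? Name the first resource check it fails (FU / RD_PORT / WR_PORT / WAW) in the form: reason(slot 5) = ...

reason(slot 5) = FU

slot 0 (ALU): ISSUE — free A0,Mu2,Ld2,B1 rp6 wp3
slot 1 (MEM): ISSUE — free A0,Mu2,Ld1,B1 rp4 wp3
slot 2 (BR): ISSUE — free A0,Mu2,Ld1,B0 rp2 wp3
slot 3 (MEM): ISSUE — free A0,Mu2,Ld0,B0 rp0 wp3
slot 4 (MUL): stall RD_PORT — free A0,Mu2,Ld0,B0 rp0 wp3
slot 5 (ALU): stall FU — free A0,Mu2,Ld0,B0 rp0 wp3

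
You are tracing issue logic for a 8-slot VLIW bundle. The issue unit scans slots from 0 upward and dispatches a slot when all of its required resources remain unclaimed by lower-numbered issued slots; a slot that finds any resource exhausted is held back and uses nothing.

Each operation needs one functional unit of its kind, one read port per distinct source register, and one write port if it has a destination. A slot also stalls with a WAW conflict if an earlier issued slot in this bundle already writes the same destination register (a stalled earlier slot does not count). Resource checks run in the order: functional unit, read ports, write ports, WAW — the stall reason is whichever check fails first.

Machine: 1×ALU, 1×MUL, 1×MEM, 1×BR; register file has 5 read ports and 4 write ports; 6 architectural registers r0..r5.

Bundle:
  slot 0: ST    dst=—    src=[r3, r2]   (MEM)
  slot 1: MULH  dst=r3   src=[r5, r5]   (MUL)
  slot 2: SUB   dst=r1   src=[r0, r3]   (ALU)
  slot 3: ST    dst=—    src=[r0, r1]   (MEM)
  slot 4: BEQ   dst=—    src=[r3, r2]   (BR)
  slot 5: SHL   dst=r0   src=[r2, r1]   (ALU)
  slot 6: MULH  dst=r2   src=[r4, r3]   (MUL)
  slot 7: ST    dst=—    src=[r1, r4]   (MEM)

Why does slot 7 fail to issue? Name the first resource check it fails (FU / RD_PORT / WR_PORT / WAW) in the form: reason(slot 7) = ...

(0) want 1×MEM +2rd +0wr — yes → AL1|MU1|ME0|BR1|rd3|wr4
(1) want 1×MUL +1rd +1wr — yes → AL1|MU0|ME0|BR1|rd2|wr3
(2) want 1×ALU +2rd +1wr — yes → AL0|MU0|ME0|BR1|rd0|wr2
(3) want 1×MEM +2rd +0wr — FU → AL0|MU0|ME0|BR1|rd0|wr2
(4) want 1×BR +2rd +0wr — RD_PORT → AL0|MU0|ME0|BR1|rd0|wr2
(5) want 1×ALU +2rd +1wr — FU → AL0|MU0|ME0|BR1|rd0|wr2
(6) want 1×MUL +2rd +1wr — FU → AL0|MU0|ME0|BR1|rd0|wr2
(7) want 1×MEM +2rd +0wr — FU → AL0|MU0|ME0|BR1|rd0|wr2

reason(slot 7) = FU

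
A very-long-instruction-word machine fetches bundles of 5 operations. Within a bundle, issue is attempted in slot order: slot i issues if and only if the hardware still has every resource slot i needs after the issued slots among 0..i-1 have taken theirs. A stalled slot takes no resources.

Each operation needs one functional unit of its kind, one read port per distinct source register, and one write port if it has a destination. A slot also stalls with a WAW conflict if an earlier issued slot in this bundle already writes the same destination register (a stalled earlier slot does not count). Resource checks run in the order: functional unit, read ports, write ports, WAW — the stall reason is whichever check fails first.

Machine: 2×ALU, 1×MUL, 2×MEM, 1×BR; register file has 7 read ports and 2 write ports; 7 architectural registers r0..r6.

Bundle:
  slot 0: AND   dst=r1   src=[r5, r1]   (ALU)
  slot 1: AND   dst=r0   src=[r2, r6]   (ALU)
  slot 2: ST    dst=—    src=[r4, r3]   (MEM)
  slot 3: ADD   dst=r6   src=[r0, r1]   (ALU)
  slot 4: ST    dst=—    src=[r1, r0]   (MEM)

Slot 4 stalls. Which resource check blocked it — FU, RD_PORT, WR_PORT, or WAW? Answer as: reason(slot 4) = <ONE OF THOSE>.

reason(slot 4) = RD_PORT

(0) want 1×ALU +2rd +1wr — yes → AL1|MU1|ME2|BR1|rd5|wr1
(1) want 1×ALU +2rd +1wr — yes → AL0|MU1|ME2|BR1|rd3|wr0
(2) want 1×MEM +2rd +0wr — yes → AL0|MU1|ME1|BR1|rd1|wr0
(3) want 1×ALU +2rd +1wr — FU → AL0|MU1|ME1|BR1|rd1|wr0
(4) want 1×MEM +2rd +0wr — RD_PORT → AL0|MU1|ME1|BR1|rd1|wr0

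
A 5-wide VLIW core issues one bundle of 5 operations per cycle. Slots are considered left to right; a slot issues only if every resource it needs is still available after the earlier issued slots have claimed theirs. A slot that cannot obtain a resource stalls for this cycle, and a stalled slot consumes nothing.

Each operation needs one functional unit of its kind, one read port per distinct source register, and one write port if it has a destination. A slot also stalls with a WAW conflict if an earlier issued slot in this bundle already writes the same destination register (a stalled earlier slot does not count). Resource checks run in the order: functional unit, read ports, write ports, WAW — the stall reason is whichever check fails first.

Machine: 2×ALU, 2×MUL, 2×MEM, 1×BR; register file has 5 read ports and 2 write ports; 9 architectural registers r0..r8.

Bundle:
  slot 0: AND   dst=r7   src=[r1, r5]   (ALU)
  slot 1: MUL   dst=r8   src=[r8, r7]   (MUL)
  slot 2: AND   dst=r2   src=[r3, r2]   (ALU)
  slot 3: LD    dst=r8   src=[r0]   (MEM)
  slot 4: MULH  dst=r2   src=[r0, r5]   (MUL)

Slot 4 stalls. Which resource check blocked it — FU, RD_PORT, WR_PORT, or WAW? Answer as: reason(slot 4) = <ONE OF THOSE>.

reason(slot 4) = RD_PORT

[0] ALU needs rd=2 wr=1: ok; after: ALU=1 MUL=2 MEM=2 BR=1, R=3, W=1
[1] MUL needs rd=2 wr=1: ok; after: ALU=1 MUL=1 MEM=2 BR=1, R=1, W=0
[2] ALU needs rd=2 wr=1: RD_PORT; after: ALU=1 MUL=1 MEM=2 BR=1, R=1, W=0
[3] MEM needs rd=1 wr=1: WR_PORT; after: ALU=1 MUL=1 MEM=2 BR=1, R=1, W=0
[4] MUL needs rd=2 wr=1: RD_PORT; after: ALU=1 MUL=1 MEM=2 BR=1, R=1, W=0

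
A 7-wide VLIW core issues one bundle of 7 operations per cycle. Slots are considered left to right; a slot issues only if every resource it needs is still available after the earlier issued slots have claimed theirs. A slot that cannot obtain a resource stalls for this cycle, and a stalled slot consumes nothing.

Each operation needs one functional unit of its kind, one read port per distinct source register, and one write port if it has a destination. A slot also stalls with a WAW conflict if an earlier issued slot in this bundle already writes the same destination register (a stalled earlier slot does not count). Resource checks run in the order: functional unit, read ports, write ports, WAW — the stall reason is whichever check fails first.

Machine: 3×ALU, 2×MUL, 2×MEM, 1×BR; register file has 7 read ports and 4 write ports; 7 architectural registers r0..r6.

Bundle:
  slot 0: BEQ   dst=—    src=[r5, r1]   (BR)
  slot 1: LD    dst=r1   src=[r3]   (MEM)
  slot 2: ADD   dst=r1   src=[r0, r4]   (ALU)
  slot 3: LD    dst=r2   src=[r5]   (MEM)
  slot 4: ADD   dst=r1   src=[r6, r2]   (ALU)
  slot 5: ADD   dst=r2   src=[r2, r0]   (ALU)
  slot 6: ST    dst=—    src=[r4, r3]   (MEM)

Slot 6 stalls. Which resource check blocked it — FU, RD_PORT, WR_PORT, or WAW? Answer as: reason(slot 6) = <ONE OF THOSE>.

reason(slot 6) = FU

  0. BR ⇒ go  {3A/2Mu/2Ld/0B | 5r 4w}
  1. MEM→r1 ⇒ go  {3A/2Mu/1Ld/0B | 4r 3w}
  2. ALU→r1 ⇒ no(WAW)  {3A/2Mu/1Ld/0B | 4r 3w}
  3. MEM→r2 ⇒ go  {3A/2Mu/0Ld/0B | 3r 2w}
  4. ALU→r1 ⇒ no(WAW)  {3A/2Mu/0Ld/0B | 3r 2w}
  5. ALU→r2 ⇒ no(WAW)  {3A/2Mu/0Ld/0B | 3r 2w}
  6. MEM ⇒ no(FU)  {3A/2Mu/0Ld/0B | 3r 2w}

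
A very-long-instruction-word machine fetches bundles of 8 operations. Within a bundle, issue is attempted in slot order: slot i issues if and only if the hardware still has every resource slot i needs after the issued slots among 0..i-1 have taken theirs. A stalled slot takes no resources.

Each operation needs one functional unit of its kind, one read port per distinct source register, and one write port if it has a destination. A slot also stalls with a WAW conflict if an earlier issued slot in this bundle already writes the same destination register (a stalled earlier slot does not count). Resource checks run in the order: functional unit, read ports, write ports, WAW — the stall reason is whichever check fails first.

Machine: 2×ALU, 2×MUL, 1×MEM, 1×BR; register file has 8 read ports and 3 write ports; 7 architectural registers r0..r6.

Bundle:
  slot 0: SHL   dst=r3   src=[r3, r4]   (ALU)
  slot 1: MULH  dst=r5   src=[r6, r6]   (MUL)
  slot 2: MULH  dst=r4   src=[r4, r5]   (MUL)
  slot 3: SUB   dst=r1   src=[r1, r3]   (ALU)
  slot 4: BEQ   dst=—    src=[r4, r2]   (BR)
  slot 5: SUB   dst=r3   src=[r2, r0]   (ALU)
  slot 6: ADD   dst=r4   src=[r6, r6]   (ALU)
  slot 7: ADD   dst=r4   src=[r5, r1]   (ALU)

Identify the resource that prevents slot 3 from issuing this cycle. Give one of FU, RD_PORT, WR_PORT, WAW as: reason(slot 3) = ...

reason(slot 3) = WR_PORT

slot 0 (ALU): ISSUE — free A1,Mu2,Ld1,B1 rp6 wp2
slot 1 (MUL): ISSUE — free A1,Mu1,Ld1,B1 rp5 wp1
slot 2 (MUL): ISSUE — free A1,Mu0,Ld1,B1 rp3 wp0
slot 3 (ALU): stall WR_PORT — free A1,Mu0,Ld1,B1 rp3 wp0
slot 4 (BR): ISSUE — free A1,Mu0,Ld1,B0 rp1 wp0
slot 5 (ALU): stall RD_PORT — free A1,Mu0,Ld1,B0 rp1 wp0
slot 6 (ALU): stall WR_PORT — free A1,Mu0,Ld1,B0 rp1 wp0
slot 7 (ALU): stall RD_PORT — free A1,Mu0,Ld1,B0 rp1 wp0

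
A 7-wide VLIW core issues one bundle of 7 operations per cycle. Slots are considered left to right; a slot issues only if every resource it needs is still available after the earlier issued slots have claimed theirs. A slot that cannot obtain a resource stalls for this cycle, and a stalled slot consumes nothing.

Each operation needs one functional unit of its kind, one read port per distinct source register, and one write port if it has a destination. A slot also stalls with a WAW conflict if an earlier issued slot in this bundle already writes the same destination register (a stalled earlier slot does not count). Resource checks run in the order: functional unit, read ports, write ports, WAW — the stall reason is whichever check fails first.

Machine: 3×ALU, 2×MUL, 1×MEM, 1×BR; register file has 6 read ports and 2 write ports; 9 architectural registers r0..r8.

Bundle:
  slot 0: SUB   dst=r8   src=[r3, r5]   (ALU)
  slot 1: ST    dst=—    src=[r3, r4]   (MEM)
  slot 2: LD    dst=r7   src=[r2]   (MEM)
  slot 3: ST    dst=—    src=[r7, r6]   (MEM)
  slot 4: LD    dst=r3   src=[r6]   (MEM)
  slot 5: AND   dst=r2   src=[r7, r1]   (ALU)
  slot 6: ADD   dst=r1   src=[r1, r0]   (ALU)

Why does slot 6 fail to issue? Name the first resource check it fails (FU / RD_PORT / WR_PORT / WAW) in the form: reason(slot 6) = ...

reason(slot 6) = RD_PORT

(0) want 1×ALU +2rd +1wr — yes → AL2|MU2|ME1|BR1|rd4|wr1
(1) want 1×MEM +2rd +0wr — yes → AL2|MU2|ME0|BR1|rd2|wr1
(2) want 1×MEM +1rd +1wr — FU → AL2|MU2|ME0|BR1|rd2|wr1
(3) want 1×MEM +2rd +0wr — FU → AL2|MU2|ME0|BR1|rd2|wr1
(4) want 1×MEM +1rd +1wr — FU → AL2|MU2|ME0|BR1|rd2|wr1
(5) want 1×ALU +2rd +1wr — yes → AL1|MU2|ME0|BR1|rd0|wr0
(6) want 1×ALU +2rd +1wr — RD_PORT → AL1|MU2|ME0|BR1|rd0|wr0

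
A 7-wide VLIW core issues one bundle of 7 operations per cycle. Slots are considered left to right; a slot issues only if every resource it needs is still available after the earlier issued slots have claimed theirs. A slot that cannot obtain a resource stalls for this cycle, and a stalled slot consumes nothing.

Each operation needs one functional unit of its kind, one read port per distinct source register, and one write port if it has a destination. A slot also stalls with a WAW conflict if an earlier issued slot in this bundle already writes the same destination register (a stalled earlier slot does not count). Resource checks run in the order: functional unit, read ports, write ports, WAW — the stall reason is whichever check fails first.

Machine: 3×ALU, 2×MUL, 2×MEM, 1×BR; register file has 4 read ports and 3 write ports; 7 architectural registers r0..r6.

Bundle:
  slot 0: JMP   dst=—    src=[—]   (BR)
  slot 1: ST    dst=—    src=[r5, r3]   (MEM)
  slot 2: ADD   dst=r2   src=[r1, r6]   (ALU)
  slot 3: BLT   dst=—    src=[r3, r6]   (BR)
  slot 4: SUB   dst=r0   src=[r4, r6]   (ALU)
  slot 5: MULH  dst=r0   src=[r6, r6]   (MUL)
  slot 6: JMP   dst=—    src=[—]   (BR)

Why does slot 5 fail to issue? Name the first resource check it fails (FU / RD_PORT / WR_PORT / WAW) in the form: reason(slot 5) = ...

reason(slot 5) = RD_PORT

[0] BR needs rd=0 wr=0: ok; after: ALU=3 MUL=2 MEM=2 BR=0, R=4, W=3
[1] MEM needs rd=2 wr=0: ok; after: ALU=3 MUL=2 MEM=1 BR=0, R=2, W=3
[2] ALU needs rd=2 wr=1: ok; after: ALU=2 MUL=2 MEM=1 BR=0, R=0, W=2
[3] BR needs rd=2 wr=0: FU; after: ALU=2 MUL=2 MEM=1 BR=0, R=0, W=2
[4] ALU needs rd=2 wr=1: RD_PORT; after: ALU=2 MUL=2 MEM=1 BR=0, R=0, W=2
[5] MUL needs rd=1 wr=1: RD_PORT; after: ALU=2 MUL=2 MEM=1 BR=0, R=0, W=2
[6] BR needs rd=0 wr=0: FU; after: ALU=2 MUL=2 MEM=1 BR=0, R=0, W=2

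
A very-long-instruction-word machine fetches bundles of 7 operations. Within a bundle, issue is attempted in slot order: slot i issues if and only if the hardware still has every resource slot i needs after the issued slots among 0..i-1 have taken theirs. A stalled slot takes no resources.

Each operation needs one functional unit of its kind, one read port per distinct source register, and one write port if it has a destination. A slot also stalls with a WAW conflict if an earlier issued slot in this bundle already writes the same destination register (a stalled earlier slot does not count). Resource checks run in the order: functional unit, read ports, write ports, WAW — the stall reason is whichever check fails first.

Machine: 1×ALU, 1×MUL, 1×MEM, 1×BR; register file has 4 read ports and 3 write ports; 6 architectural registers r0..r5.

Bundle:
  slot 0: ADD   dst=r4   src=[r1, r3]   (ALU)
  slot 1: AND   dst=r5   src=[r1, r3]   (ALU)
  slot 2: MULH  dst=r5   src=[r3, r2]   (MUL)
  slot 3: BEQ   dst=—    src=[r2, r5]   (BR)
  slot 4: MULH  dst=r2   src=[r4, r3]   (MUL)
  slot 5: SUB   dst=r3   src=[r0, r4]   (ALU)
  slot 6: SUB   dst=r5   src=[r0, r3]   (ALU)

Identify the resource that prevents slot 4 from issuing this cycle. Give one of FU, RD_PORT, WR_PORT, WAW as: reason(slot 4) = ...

(0) want 1×ALU +2rd +1wr — yes → AL0|MU1|ME1|BR1|rd2|wr2
(1) want 1×ALU +2rd +1wr — FU → AL0|MU1|ME1|BR1|rd2|wr2
(2) want 1×MUL +2rd +1wr — yes → AL0|MU0|ME1|BR1|rd0|wr1
(3) want 1×BR +2rd +0wr — RD_PORT → AL0|MU0|ME1|BR1|rd0|wr1
(4) want 1×MUL +2rd +1wr — FU → AL0|MU0|ME1|BR1|rd0|wr1
(5) want 1×ALU +2rd +1wr — FU → AL0|MU0|ME1|BR1|rd0|wr1
(6) want 1×ALU +2rd +1wr — FU → AL0|MU0|ME1|BR1|rd0|wr1

reason(slot 4) = FU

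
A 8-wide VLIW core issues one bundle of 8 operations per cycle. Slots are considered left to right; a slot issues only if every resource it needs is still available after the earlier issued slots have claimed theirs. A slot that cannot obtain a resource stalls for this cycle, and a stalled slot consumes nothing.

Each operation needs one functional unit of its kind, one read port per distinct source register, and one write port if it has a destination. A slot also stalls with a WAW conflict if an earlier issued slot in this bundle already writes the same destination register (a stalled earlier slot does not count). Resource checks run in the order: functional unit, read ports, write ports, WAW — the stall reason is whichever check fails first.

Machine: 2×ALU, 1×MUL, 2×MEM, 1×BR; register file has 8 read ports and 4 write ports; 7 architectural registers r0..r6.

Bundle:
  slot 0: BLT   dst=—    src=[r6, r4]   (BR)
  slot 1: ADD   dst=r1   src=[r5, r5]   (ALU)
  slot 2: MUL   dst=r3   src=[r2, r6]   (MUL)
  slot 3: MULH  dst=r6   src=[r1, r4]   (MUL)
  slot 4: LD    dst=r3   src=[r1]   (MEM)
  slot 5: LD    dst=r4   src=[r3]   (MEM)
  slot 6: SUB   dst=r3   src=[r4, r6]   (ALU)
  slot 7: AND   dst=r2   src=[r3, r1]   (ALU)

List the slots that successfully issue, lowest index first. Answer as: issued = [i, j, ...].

  0. BR ⇒ go  {2A/1Mu/2Ld/0B | 6r 4w}
  1. ALU→r1 ⇒ go  {1A/1Mu/2Ld/0B | 5r 3w}
  2. MUL→r3 ⇒ go  {1A/0Mu/2Ld/0B | 3r 2w}
  3. MUL→r6 ⇒ no(FU)  {1A/0Mu/2Ld/0B | 3r 2w}
  4. MEM→r3 ⇒ no(WAW)  {1A/0Mu/2Ld/0B | 3r 2w}
  5. MEM→r4 ⇒ go  {1A/0Mu/1Ld/0B | 2r 1w}
  6. ALU→r3 ⇒ no(WAW)  {1A/0Mu/1Ld/0B | 2r 1w}
  7. ALU→r2 ⇒ go  {0A/0Mu/1Ld/0B | 0r 0w}

issued = [0, 1, 2, 5, 7]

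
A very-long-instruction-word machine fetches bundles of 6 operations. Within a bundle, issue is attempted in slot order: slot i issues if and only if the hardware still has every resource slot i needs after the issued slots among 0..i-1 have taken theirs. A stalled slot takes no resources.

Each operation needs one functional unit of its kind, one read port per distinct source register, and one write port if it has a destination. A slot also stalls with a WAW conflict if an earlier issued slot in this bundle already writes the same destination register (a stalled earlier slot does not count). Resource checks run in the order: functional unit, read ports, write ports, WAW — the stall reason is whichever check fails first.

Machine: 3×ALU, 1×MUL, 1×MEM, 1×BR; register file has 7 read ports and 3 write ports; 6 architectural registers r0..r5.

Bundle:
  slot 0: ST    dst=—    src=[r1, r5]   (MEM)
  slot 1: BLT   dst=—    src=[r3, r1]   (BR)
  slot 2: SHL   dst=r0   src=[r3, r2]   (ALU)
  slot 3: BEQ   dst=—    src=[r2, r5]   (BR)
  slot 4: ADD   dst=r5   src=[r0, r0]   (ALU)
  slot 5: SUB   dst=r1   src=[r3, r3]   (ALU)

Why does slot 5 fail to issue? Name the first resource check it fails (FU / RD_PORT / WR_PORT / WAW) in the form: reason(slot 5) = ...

#0 MEM src=r1,r5 dispatched  <A:3 Mu:1 Ld:0 B:1 rd:5 wr:3>
#1 BR src=r3,r1 dispatched  <A:3 Mu:1 Ld:0 B:0 rd:3 wr:3>
#2 ALU src=r3,r2 dispatched  <A:2 Mu:1 Ld:0 B:0 rd:1 wr:2>
#3 BR src=r2,r5 held:FU  <A:2 Mu:1 Ld:0 B:0 rd:1 wr:2>
#4 ALU src=r0,r0 dispatched  <A:1 Mu:1 Ld:0 B:0 rd:0 wr:1>
#5 ALU src=r3,r3 held:RD_PORT  <A:1 Mu:1 Ld:0 B:0 rd:0 wr:1>

reason(slot 5) = RD_PORT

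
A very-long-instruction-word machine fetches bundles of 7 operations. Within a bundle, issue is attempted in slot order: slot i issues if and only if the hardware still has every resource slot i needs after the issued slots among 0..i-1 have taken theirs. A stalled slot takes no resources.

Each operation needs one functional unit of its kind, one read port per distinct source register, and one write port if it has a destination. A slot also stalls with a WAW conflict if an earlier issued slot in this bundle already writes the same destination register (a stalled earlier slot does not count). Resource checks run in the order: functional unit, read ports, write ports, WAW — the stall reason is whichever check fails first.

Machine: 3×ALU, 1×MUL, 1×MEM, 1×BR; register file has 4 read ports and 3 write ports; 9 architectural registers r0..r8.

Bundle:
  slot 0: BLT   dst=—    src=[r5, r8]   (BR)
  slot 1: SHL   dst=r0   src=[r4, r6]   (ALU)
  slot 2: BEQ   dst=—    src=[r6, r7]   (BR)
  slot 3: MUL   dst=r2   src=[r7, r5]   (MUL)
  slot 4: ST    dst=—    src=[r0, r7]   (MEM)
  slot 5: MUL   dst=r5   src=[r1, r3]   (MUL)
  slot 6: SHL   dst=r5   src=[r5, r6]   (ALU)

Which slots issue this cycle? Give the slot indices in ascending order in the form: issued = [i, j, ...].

[0] BR needs rd=2 wr=0: ok; after: ALU=3 MUL=1 MEM=1 BR=0, R=2, W=3
[1] ALU needs rd=2 wr=1: ok; after: ALU=2 MUL=1 MEM=1 BR=0, R=0, W=2
[2] BR needs rd=2 wr=0: FU; after: ALU=2 MUL=1 MEM=1 BR=0, R=0, W=2
[3] MUL needs rd=2 wr=1: RD_PORT; after: ALU=2 MUL=1 MEM=1 BR=0, R=0, W=2
[4] MEM needs rd=2 wr=0: RD_PORT; after: ALU=2 MUL=1 MEM=1 BR=0, R=0, W=2
[5] MUL needs rd=2 wr=1: RD_PORT; after: ALU=2 MUL=1 MEM=1 BR=0, R=0, W=2
[6] ALU needs rd=2 wr=1: RD_PORT; after: ALU=2 MUL=1 MEM=1 BR=0, R=0, W=2

issued = [0, 1]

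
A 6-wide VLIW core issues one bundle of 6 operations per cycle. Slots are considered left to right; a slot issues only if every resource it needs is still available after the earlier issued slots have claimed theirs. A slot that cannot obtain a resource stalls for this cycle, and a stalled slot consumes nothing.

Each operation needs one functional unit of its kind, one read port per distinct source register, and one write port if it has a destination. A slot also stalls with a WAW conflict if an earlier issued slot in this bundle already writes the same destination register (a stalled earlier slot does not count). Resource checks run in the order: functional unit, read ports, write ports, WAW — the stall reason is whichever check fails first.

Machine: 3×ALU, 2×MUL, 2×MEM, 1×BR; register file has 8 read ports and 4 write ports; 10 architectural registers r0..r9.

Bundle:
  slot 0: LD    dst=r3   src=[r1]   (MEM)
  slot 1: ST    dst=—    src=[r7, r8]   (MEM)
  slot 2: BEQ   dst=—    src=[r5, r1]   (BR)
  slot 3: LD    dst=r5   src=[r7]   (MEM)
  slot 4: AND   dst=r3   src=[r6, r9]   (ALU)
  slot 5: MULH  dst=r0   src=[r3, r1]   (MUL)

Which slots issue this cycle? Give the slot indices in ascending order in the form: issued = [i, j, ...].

issued = [0, 1, 2, 5]

[0] MEM needs rd=1 wr=1: ok; after: ALU=3 MUL=2 MEM=1 BR=1, R=7, W=3
[1] MEM needs rd=2 wr=0: ok; after: ALU=3 MUL=2 MEM=0 BR=1, R=5, W=3
[2] BR needs rd=2 wr=0: ok; after: ALU=3 MUL=2 MEM=0 BR=0, R=3, W=3
[3] MEM needs rd=1 wr=1: FU; after: ALU=3 MUL=2 MEM=0 BR=0, R=3, W=3
[4] ALU needs rd=2 wr=1: WAW; after: ALU=3 MUL=2 MEM=0 BR=0, R=3, W=3
[5] MUL needs rd=2 wr=1: ok; after: ALU=3 MUL=1 MEM=0 BR=0, R=1, W=2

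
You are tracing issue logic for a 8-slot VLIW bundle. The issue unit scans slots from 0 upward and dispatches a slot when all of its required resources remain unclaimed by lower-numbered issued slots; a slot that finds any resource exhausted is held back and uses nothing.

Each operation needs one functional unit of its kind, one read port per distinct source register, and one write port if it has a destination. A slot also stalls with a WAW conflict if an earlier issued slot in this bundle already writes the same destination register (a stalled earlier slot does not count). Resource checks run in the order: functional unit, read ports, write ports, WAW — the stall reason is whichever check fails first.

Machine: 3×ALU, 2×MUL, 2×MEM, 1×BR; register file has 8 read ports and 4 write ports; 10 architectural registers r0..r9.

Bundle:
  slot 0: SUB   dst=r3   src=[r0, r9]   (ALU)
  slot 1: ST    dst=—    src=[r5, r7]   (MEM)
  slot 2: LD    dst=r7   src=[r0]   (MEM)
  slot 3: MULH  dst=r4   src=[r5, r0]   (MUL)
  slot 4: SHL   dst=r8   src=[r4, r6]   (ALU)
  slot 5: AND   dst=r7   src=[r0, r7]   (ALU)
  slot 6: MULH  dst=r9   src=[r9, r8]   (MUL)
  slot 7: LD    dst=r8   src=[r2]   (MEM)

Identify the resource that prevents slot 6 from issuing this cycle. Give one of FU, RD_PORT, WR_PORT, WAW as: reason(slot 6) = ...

  0. ALU→r3 ⇒ go  {2A/2Mu/2Ld/1B | 6r 3w}
  1. MEM ⇒ go  {2A/2Mu/1Ld/1B | 4r 3w}
  2. MEM→r7 ⇒ go  {2A/2Mu/0Ld/1B | 3r 2w}
  3. MUL→r4 ⇒ go  {2A/1Mu/0Ld/1B | 1r 1w}
  4. ALU→r8 ⇒ no(RD_PORT)  {2A/1Mu/0Ld/1B | 1r 1w}
  5. ALU→r7 ⇒ no(RD_PORT)  {2A/1Mu/0Ld/1B | 1r 1w}
  6. MUL→r9 ⇒ no(RD_PORT)  {2A/1Mu/0Ld/1B | 1r 1w}
  7. MEM→r8 ⇒ no(FU)  {2A/1Mu/0Ld/1B | 1r 1w}

reason(slot 6) = RD_PORT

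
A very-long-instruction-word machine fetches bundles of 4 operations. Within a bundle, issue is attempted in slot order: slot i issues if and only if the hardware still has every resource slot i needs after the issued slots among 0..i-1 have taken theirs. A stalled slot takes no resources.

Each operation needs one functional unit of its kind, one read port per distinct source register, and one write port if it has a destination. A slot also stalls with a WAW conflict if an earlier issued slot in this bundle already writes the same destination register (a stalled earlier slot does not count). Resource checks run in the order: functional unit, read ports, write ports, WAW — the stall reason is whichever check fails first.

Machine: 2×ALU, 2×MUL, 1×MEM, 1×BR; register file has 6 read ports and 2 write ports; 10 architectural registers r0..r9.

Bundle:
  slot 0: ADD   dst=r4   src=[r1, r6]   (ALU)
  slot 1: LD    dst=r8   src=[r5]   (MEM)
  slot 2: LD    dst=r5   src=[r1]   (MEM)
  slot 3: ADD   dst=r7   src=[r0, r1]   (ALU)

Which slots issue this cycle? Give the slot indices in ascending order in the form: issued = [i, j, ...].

slot 0 (ALU): ISSUE — free A1,Mu2,Ld1,B1 rp4 wp1
slot 1 (MEM): ISSUE — free A1,Mu2,Ld0,B1 rp3 wp0
slot 2 (MEM): stall FU — free A1,Mu2,Ld0,B1 rp3 wp0
slot 3 (ALU): stall WR_PORT — free A1,Mu2,Ld0,B1 rp3 wp0

issued = [0, 1]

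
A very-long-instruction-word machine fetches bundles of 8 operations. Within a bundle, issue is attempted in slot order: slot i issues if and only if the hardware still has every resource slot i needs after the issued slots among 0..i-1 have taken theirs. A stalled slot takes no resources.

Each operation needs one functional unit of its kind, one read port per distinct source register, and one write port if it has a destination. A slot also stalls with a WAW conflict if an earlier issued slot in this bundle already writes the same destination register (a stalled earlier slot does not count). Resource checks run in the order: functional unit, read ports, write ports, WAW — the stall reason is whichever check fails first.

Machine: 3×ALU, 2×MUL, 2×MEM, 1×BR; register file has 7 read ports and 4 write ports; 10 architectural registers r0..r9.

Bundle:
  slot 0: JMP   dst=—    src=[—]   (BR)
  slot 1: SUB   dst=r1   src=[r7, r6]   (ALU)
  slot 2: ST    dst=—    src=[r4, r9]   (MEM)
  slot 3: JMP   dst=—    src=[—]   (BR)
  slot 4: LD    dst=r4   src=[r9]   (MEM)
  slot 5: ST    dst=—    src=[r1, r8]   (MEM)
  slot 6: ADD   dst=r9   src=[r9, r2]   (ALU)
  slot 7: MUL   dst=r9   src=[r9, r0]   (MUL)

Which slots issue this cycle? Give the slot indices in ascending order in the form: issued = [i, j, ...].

issued = [0, 1, 2, 4, 6]

  0. BR ⇒ go  {3A/2Mu/2Ld/0B | 7r 4w}
  1. ALU→r1 ⇒ go  {2A/2Mu/2Ld/0B | 5r 3w}
  2. MEM ⇒ go  {2A/2Mu/1Ld/0B | 3r 3w}
  3. BR ⇒ no(FU)  {2A/2Mu/1Ld/0B | 3r 3w}
  4. MEM→r4 ⇒ go  {2A/2Mu/0Ld/0B | 2r 2w}
  5. MEM ⇒ no(FU)  {2A/2Mu/0Ld/0B | 2r 2w}
  6. ALU→r9 ⇒ go  {1A/2Mu/0Ld/0B | 0r 1w}
  7. MUL→r9 ⇒ no(RD_PORT)  {1A/2Mu/0Ld/0B | 0r 1w}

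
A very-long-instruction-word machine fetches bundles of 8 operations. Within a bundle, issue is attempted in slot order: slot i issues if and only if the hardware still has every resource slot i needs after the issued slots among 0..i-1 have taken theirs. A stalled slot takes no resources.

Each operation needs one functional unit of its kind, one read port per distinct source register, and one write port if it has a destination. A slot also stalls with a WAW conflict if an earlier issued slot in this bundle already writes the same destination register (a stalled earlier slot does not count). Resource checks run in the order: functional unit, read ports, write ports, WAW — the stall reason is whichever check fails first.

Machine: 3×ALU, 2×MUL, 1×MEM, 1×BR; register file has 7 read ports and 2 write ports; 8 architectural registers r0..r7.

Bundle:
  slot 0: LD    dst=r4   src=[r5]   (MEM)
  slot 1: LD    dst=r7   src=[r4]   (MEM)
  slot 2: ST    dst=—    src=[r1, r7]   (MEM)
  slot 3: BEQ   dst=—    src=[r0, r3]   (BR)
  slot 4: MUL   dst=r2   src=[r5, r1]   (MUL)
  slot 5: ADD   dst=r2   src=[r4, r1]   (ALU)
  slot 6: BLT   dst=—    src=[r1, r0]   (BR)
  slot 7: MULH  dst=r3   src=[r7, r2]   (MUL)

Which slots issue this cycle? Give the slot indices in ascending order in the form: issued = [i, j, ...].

(0) want 1×MEM +1rd +1wr — yes → AL3|MU2|ME0|BR1|rd6|wr1
(1) want 1×MEM +1rd +1wr — FU → AL3|MU2|ME0|BR1|rd6|wr1
(2) want 1×MEM +2rd +0wr — FU → AL3|MU2|ME0|BR1|rd6|wr1
(3) want 1×BR +2rd +0wr — yes → AL3|MU2|ME0|BR0|rd4|wr1
(4) want 1×MUL +2rd +1wr — yes → AL3|MU1|ME0|BR0|rd2|wr0
(5) want 1×ALU +2rd +1wr — WR_PORT → AL3|MU1|ME0|BR0|rd2|wr0
(6) want 1×BR +2rd +0wr — FU → AL3|MU1|ME0|BR0|rd2|wr0
(7) want 1×MUL +2rd +1wr — WR_PORT → AL3|MU1|ME0|BR0|rd2|wr0

issued = [0, 3, 4]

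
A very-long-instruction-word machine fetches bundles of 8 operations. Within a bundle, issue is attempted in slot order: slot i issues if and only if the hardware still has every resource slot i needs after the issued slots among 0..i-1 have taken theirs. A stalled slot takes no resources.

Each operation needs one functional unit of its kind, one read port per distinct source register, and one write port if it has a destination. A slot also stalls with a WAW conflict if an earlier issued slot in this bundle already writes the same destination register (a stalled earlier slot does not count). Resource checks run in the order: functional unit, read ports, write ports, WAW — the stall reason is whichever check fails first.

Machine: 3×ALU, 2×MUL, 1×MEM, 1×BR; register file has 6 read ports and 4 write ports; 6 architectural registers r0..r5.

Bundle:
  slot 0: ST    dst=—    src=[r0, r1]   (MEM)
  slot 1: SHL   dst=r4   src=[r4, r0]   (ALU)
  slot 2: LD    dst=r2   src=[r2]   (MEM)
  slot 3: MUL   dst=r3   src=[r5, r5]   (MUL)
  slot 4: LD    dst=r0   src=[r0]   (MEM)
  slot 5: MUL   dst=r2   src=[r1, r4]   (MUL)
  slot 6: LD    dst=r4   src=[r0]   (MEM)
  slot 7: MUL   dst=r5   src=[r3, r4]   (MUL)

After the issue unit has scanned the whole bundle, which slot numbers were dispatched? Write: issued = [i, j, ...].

(0) want 1×MEM +2rd +0wr — yes → AL3|MU2|ME0|BR1|rd4|wr4
(1) want 1×ALU +2rd +1wr — yes → AL2|MU2|ME0|BR1|rd2|wr3
(2) want 1×MEM +1rd +1wr — FU → AL2|MU2|ME0|BR1|rd2|wr3
(3) want 1×MUL +1rd +1wr — yes → AL2|MU1|ME0|BR1|rd1|wr2
(4) want 1×MEM +1rd +1wr — FU → AL2|MU1|ME0|BR1|rd1|wr2
(5) want 1×MUL +2rd +1wr — RD_PORT → AL2|MU1|ME0|BR1|rd1|wr2
(6) want 1×MEM +1rd +1wr — FU → AL2|MU1|ME0|BR1|rd1|wr2
(7) want 1×MUL +2rd +1wr — RD_PORT → AL2|MU1|ME0|BR1|rd1|wr2

issued = [0, 1, 3]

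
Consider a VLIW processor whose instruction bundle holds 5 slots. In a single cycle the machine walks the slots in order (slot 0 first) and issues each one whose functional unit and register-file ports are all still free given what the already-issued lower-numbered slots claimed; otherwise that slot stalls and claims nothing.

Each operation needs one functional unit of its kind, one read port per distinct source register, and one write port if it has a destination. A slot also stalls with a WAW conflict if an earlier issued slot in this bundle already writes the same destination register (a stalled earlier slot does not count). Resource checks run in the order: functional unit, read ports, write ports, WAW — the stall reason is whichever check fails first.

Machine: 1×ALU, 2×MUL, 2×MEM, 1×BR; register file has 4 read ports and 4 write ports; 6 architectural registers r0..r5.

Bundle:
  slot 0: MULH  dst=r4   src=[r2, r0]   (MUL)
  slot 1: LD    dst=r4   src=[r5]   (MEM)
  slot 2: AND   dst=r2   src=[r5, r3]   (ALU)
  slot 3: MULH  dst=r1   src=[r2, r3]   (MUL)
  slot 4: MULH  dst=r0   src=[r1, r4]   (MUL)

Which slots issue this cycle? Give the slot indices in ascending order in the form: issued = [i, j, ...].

[0] MUL needs rd=2 wr=1: ok; after: ALU=1 MUL=1 MEM=2 BR=1, R=2, W=3
[1] MEM needs rd=1 wr=1: WAW; after: ALU=1 MUL=1 MEM=2 BR=1, R=2, W=3
[2] ALU needs rd=2 wr=1: ok; after: ALU=0 MUL=1 MEM=2 BR=1, R=0, W=2
[3] MUL needs rd=2 wr=1: RD_PORT; after: ALU=0 MUL=1 MEM=2 BR=1, R=0, W=2
[4] MUL needs rd=2 wr=1: RD_PORT; after: ALU=0 MUL=1 MEM=2 BR=1, R=0, W=2

issued = [0, 2]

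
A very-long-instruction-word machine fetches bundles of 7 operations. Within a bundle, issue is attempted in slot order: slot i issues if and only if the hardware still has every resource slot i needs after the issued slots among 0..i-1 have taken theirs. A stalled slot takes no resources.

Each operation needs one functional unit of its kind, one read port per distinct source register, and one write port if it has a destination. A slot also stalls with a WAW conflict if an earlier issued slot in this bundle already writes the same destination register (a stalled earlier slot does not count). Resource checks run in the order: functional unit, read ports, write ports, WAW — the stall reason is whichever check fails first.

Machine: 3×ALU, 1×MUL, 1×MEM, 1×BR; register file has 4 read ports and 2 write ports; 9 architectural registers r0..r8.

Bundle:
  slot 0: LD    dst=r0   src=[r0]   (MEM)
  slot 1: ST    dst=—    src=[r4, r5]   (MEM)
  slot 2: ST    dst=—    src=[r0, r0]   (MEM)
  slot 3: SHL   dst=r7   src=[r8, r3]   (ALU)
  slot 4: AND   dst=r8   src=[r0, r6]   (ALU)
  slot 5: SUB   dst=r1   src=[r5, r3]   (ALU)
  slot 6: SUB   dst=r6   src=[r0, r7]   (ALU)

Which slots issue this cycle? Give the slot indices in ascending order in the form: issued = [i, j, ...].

issued = [0, 3]

(0) want 1×MEM +1rd +1wr — yes → AL3|MU1|ME0|BR1|rd3|wr1
(1) want 1×MEM +2rd +0wr — FU → AL3|MU1|ME0|BR1|rd3|wr1
(2) want 1×MEM +1rd +0wr — FU → AL3|MU1|ME0|BR1|rd3|wr1
(3) want 1×ALU +2rd +1wr — yes → AL2|MU1|ME0|BR1|rd1|wr0
(4) want 1×ALU +2rd +1wr — RD_PORT → AL2|MU1|ME0|BR1|rd1|wr0
(5) want 1×ALU +2rd +1wr — RD_PORT → AL2|MU1|ME0|BR1|rd1|wr0
(6) want 1×ALU +2rd +1wr — RD_PORT → AL2|MU1|ME0|BR1|rd1|wr0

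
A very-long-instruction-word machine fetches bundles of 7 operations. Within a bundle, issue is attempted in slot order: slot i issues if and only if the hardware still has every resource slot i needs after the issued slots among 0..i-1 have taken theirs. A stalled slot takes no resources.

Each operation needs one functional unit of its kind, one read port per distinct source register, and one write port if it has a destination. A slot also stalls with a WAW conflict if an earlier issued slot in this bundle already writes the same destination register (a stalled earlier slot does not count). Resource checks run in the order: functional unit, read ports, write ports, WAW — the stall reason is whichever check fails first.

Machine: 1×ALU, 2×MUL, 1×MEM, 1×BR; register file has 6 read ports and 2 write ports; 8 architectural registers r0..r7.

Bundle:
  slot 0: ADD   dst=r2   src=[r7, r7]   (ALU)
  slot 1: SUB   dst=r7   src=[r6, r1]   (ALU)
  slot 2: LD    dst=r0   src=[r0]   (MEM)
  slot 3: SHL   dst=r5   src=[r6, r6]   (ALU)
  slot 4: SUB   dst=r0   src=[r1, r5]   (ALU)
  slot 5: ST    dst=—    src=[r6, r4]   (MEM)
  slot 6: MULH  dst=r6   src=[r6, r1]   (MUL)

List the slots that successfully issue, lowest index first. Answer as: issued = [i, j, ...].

#0 ALU src=r7,r7 dispatched  <A:0 Mu:2 Ld:1 B:1 rd:5 wr:1>
#1 ALU src=r6,r1 held:FU  <A:0 Mu:2 Ld:1 B:1 rd:5 wr:1>
#2 MEM src=r0 dispatched  <A:0 Mu:2 Ld:0 B:1 rd:4 wr:0>
#3 ALU src=r6,r6 held:FU  <A:0 Mu:2 Ld:0 B:1 rd:4 wr:0>
#4 ALU src=r1,r5 held:FU  <A:0 Mu:2 Ld:0 B:1 rd:4 wr:0>
#5 MEM src=r6,r4 held:FU  <A:0 Mu:2 Ld:0 B:1 rd:4 wr:0>
#6 MUL src=r6,r1 held:WR_PORT  <A:0 Mu:2 Ld:0 B:1 rd:4 wr:0>

issued = [0, 2]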